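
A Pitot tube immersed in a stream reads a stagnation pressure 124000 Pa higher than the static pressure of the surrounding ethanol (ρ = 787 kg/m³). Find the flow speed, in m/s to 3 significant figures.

At the stagnation point the flow is brought to rest, so Bernoulli gives P_stag − P_static = ½ρv².
v = √(2ΔP/ρ) = √(2·124000/787) = 17.8 m/s.

v = 17.8 m/s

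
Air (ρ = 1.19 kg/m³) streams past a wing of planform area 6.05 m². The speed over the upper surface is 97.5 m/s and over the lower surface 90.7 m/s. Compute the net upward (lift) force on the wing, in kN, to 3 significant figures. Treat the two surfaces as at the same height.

F ≈ 4.61 kN

From P + ½ρv² = const at equal height, P_low − P_up = ½ρ(v_up² − v_low²).
ΔP = ½·1.19·(97.5² − 90.7²) = 761 Pa.
Lift = ΔP · A = 761 × 6.05 = 4610 N.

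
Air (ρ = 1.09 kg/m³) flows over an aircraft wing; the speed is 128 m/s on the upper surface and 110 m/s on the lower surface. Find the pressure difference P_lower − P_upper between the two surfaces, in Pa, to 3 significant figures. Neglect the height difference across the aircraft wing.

ΔP ≈ 2330 Pa

Bernoulli (same height): P_lower − P_upper = ½ρ(v_upper² − v_lower²).
ΔP = ½·1.09·(128² − 110²) = 2330 Pa.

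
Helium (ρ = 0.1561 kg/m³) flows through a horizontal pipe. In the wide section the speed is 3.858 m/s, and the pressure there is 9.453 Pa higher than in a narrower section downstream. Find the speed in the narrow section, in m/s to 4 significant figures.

Horizontal Bernoulli: P₁ + ½ρv₁² = P₂ + ½ρv₂², so v₂² = v₁² + 2(P₁ − P₂)/ρ.
v₂ = √(3.858² + 2·9.453/0.1561) = √(14.88 + 121.1) = 11.66 m/s.

v₂ ≈ 11.66 m/s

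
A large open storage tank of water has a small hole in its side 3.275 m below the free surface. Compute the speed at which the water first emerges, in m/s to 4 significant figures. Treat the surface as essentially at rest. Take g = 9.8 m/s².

Bernoulli from surface to hole (P equal, v_surface ≈ 0): v = √(2gh) = √(2×9.8×3.275) = 8.012 m/s.

v ≈ 8.012 m/s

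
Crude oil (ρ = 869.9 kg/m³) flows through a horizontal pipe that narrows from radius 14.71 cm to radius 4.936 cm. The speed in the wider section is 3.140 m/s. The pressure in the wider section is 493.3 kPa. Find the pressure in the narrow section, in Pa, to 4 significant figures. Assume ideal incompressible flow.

Mass conservation (A₁v₁ = A₂v₂) gives v₂ = 3.140 × 679.8/76.54 = 27.89 m/s.
Bernoulli (h₁ = h₂): P₁ − P₂ = ½ρ(v₂² − v₁²).
P₂ = P₁ − ½ρ(v₂² − v₁²) = 493300 − ½·869.9·(27.89² − 3.140²) = 493300 − 334000 = 159300 Pa.

P₂ ≈ 159300 Pa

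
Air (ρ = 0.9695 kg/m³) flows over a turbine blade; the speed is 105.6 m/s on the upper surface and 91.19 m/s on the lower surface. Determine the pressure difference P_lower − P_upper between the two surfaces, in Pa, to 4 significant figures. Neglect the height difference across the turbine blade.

With negligible Δh, P + ½ρv² is constant, so P_low − P_up = ½ρ(v_up² − v_low²).
ΔP = ½·0.9695·(105.6² − 91.19²) = 1375 Pa.

1375 Pa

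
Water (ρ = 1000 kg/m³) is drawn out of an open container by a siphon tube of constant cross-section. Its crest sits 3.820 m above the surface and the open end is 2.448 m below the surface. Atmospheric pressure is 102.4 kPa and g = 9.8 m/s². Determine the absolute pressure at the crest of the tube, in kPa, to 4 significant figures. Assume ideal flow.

P_top = 40.97 kPa

From the surface to the outlet (both open to atmosphere, surface at rest): v = √(2g·h_out) = √(2·9.8·2.448) = 6.927 m/s.
With constant cross-section the crest speed equals v; applying Bernoulli from the surface up to the crest, P_top = P_atm − ½ρv² − ρg·h_top.
P_top = 102400 − ½·1000·6.927² − 1000·9.8·3.820 = 40970 Pa.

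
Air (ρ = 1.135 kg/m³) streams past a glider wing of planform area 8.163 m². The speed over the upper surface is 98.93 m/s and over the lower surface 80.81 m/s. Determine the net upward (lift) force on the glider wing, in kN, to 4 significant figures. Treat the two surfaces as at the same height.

F ≈ 15.09 kN

The faster flow above has the lower pressure; Bernoulli (same height) gives ΔP = ½ρ(v_up² − v_low²).
ΔP = ½·1.135·(98.93² − 80.81²) = 1848 Pa.
Lift = ΔP · A = 1848 × 8.163 = 15090 N.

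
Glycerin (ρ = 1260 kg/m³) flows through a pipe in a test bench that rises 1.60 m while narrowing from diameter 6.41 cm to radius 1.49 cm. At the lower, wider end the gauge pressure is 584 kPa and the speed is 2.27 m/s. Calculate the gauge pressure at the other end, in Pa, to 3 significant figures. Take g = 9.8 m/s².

By continuity, v₂ = v₁·A₁/A₂ = 2.27·(32.3/6.97) = 10.5 m/s.
Bernoulli: P₁ + ½ρv₁² + ρg h₁ = P₂ + ½ρv₂² + ρg h₂, so P₂ = P₁ + ½ρ(v₁² − v₂²) − ρg(h₂ − h₁).
P₂ = 584000 + ½·1260·(2.27² − 10.5²) − 1260·9.8·(+1.60) = 584000 + (-66200) − (19800) = 498000 Pa.

P₂ ≈ 498000 Pa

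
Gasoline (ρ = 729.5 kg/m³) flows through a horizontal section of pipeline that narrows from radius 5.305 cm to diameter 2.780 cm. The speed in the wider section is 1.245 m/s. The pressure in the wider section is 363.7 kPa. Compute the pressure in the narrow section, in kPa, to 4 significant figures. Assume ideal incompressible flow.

Continuity gives A₁v₁ = A₂v₂, so v₂ = (88.41 cm²)/(6.070 cm²) × 1.245 m/s = 18.13 m/s.
The pipe is horizontal, so Bernoulli reduces to P₁ + ½ρv₁² = P₂ + ½ρv₂².
P₂ = P₁ − ½ρ(v₂² − v₁²) = 363700 − ½·729.5·(18.13² − 1.245²) = 363700 − 119400 = 244300 Pa.

P₂ = 244.3 kPa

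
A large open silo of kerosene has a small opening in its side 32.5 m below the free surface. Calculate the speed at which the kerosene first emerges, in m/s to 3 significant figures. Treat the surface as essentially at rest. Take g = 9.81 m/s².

Bernoulli from surface to hole (P equal, v_surface ≈ 0): v = √(2gh) = √(2×9.81×32.5) = 25.3 m/s.

v = 25.3 m/s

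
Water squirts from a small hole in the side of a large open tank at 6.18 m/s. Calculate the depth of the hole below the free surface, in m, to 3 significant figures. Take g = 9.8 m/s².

Torricelli: v = √(2gh), so h = v²/(2g).
h = 6.18²/(2·9.8) = 38.2/19.60 = 1.95 m.

h ≈ 1.95 m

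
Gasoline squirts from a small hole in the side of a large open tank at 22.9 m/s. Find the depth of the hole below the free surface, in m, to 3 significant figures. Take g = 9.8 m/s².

h ≈ 26.8 m

Torricelli: v = √(2gh), so h = v²/(2g).
h = 22.9²/(2·9.8) = 524/19.60 = 26.8 m.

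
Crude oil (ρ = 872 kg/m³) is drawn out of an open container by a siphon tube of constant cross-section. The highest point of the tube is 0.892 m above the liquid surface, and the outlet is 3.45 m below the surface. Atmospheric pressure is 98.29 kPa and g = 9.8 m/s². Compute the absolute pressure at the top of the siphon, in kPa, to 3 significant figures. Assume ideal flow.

The outlet speed comes from Torricelli: v = √(2g·3.45) = 8.22 m/s.
Continuity keeps v the same throughout the tube; from surface to crest, P_atm + 0 = P_top + ½ρv² + ρg·h_top.
P_top = 98290 − ½·872·8.22² − 872·9.8·0.892 = 61200 Pa.

61.2 kPa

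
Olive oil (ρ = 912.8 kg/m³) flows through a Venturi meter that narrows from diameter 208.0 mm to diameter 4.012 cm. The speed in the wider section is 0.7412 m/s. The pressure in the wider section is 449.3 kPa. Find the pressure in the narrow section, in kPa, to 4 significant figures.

By continuity, v₂ = v₁·A₁/A₂ = 0.7412·(339.8/12.64) = 19.92 m/s.
With no height change, Bernoulli's equation is P₁ + ½ρv₁² = P₂ + ½ρv₂².
P₂ = P₁ − ½ρ(v₂² − v₁²) = 449300 − ½·912.8·(19.92² − 0.7412²) = 449300 − 180900 = 268400 Pa.

268.4 kPa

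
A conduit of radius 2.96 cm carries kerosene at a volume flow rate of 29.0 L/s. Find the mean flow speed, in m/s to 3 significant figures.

v ≈ 10.5 m/s

Q = 29.0 L/s = 0.0290 m³/s.
v = Q/A = 0.0290 / 0.00275 = 10.5 m/s.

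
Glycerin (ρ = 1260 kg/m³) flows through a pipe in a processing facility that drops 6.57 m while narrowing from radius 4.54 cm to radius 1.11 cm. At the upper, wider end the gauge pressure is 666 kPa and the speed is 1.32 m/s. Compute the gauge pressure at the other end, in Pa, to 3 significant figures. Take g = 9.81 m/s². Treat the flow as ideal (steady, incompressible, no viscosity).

By continuity, v₂ = v₁·A₁/A₂ = 1.32·(64.8/3.87) = 22.1 m/s.
Bernoulli: P₁ + ½ρv₁² + ρg h₁ = P₂ + ½ρv₂² + ρg h₂, so P₂ = P₁ + ½ρ(v₁² − v₂²) − ρg(h₂ − h₁).
P₂ = 666000 + ½·1260·(1.32² − 22.1²) − 1260·9.81·(−6.57) = 666000 + (-306000) − (-81200) = 441000 Pa.

441000 Pa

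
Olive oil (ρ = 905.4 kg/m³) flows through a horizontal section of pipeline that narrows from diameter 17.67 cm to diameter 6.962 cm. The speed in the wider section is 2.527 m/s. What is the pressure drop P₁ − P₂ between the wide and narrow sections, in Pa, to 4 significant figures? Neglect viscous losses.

Continuity gives A₁v₁ = A₂v₂, so v₂ = (245.2 cm²)/(38.07 cm²) × 2.527 m/s = 16.28 m/s.
Bernoulli (h₁ = h₂): P₁ − P₂ = ½ρ(v₂² − v₁²).
P₁ − P₂ = ½·905.4·(16.28² − 2.527²) = ½·905.4·258.6 = 117100 Pa.

ΔP ≈ 117100 Pa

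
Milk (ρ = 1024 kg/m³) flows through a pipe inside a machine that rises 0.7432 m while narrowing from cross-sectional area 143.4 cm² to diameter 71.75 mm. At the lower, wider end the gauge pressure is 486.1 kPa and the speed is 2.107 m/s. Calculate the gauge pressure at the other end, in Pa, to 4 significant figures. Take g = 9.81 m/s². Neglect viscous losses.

By continuity, v₂ = v₁·A₁/A₂ = 2.107·(143.4/40.43) = 7.473 m/s.
Energy conservation along the streamline gives P₂ = P₁ − ½ρ(v₂² − v₁²) − ρg(h₂ − h₁).
P₂ = 486100 + ½·1024·(2.107² − 7.473²) − 1024·9.81·(+0.7432) = 486100 + (-26320) − (7466) = 452300 Pa.

P₂ = 452300 Pa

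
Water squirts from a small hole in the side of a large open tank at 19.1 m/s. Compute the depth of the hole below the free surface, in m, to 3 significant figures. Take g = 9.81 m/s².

h ≈ 18.6 m

Inverting v = √(2gh) gives h = v² / 2g.
h = 19.1²/(2·9.81) = 365/19.62 = 18.6 m.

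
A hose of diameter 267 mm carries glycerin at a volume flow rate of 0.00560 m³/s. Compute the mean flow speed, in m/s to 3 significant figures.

Q = 0.00560 m³/s = 0.00560 m³/s.
v = Q/A = 0.00560 / 0.0560 = 0.100 m/s.

v ≈ 0.100 m/s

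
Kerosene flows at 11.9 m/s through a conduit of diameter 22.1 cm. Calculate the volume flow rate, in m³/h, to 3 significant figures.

Q = A·v = 0.0384 m² × 11.9 m/s = 0.456 m³/s.
Converting: 0.456 m³/s × 3600 = 1640 m³/h.

1640 m³/h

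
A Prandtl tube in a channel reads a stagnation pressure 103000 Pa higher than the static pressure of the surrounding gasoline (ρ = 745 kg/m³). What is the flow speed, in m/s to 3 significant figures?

The dynamic pressure equals the rise in static pressure at the stagnation point: ΔP = ½ρv².
v = √(2ΔP/ρ) = √(2·103000/745) = 16.6 m/s.

v ≈ 16.6 m/s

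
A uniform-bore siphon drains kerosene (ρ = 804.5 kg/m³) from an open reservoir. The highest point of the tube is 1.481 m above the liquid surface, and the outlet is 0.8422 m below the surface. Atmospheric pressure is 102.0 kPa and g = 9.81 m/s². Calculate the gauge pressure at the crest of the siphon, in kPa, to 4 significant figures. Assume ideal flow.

The outlet speed comes from Torricelli: v = √(2g·0.8422) = 4.065 m/s.
The bore is uniform, so the speed at the crest is the same v. Bernoulli surface→crest: P_atm = P_top + ½ρv² + ρg·h_top.
P_top = 102000 − ½·804.5·4.065² − 804.5·9.81·1.481 = 83660 Pa. So P_gauge = P_top − P_atm = -18340 Pa.

P_gauge ≈ -18.34 kPa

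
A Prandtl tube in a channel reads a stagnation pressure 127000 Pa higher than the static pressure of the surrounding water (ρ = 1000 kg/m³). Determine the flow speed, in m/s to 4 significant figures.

15.94 m/s

Bernoulli between the free stream and the stagnation point: ½ρv² = P_stag − P_static.
v = √(2ΔP/ρ) = √(2·127000/1000) = 15.94 m/s.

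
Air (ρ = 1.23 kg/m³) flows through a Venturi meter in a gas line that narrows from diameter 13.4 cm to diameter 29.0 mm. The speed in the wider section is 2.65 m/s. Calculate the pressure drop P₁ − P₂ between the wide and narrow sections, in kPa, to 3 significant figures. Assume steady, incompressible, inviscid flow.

1.96 kPa

Mass conservation (A₁v₁ = A₂v₂) gives v₂ = 2.65 × 141/6.61 = 56.6 m/s.
The pipe is horizontal, so Bernoulli reduces to P₁ + ½ρv₁² = P₂ + ½ρv₂².
P₁ − P₂ = ½·1.23·(56.6² − 2.65²) = ½·1.23·3190 = 1960 Pa.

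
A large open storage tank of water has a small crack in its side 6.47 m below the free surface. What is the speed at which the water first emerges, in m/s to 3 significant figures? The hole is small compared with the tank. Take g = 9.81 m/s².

v = 11.3 m/s

Bernoulli from surface to hole (P equal, v_surface ≈ 0): v = √(2gh) = √(2×9.81×6.47) = 11.3 m/s.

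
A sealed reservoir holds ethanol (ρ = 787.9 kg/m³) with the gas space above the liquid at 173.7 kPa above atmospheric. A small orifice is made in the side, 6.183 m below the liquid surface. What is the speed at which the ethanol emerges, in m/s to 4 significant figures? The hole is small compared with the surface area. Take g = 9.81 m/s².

v ≈ 23.71 m/s

Take point 1 at the surface (v₁ ≈ 0) and point 2 at the hole (at atmospheric pressure). Bernoulli: P₁ + ρg h = P_atm + ½ρv₂².
With P₁ − P_atm = 173700 Pa, v₂ = √(2gh + 2ΔP/ρ) = √(2·9.81·6.183 + 2·173700/787.9) = 23.71 m/s.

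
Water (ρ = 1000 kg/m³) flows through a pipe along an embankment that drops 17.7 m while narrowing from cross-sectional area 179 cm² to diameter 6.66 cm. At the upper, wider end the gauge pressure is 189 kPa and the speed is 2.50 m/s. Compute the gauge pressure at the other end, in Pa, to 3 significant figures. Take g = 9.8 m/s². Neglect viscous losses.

The volume flow rate is constant, so v₂ = (A₁/A₂)v₁ = (179/34.8)·2.50 = 12.8 m/s.
Energy conservation along the streamline gives P₂ = P₁ − ½ρ(v₂² − v₁²) − ρg(h₂ − h₁).
P₂ = 189000 + ½·1000·(2.50² − 12.8²) − 1000·9.8·(−17.7) = 189000 + (-79400) − (-173000) = 283000 Pa.

P₂ ≈ 283000 Pa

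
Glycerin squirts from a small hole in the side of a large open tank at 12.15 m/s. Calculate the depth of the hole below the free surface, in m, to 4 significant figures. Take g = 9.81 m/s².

Inverting v = √(2gh) gives h = v² / 2g.
h = 12.15²/(2·9.81) = 147.6/19.62 = 7.524 m.

h ≈ 7.524 m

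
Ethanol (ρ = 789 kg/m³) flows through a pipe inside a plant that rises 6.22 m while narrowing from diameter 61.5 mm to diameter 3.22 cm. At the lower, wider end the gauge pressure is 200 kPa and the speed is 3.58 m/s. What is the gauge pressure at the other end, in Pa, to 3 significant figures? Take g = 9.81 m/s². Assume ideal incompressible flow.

P₂ ≈ 89600 Pa

By continuity, v₂ = v₁·A₁/A₂ = 3.58·(29.7/8.14) = 13.1 m/s.
Energy conservation along the streamline gives P₂ = P₁ − ½ρ(v₂² − v₁²) − ρg(h₂ − h₁).
P₂ = 200000 + ½·789·(3.58² − 13.1²) − 789·9.81·(+6.22) = 200000 + (-62200) − (48100) = 89600 Pa.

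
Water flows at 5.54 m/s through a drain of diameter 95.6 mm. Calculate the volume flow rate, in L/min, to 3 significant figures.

Q = A·v = 0.00718 m² × 5.54 m/s = 0.0398 m³/s.
Converting: 0.0398 m³/s × 60000 = 2390 L/min.

2390 L/min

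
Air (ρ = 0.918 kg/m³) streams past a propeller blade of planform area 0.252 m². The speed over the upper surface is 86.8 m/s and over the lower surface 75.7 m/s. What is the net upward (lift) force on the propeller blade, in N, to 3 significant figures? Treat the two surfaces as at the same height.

F = 209 N

The faster flow above has the lower pressure; Bernoulli (same height) gives ΔP = ½ρ(v_up² − v_low²).
ΔP = ½·0.918·(86.8² − 75.7²) = 828 Pa.
Lift = ΔP · A = 828 × 0.252 = 209 N.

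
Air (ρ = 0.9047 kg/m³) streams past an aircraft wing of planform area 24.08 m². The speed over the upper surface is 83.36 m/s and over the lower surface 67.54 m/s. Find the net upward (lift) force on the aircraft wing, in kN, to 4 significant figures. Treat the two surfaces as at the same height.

The faster flow above has the lower pressure; Bernoulli (same height) gives ΔP = ½ρ(v_up² − v_low²).
ΔP = ½·0.9047·(83.36² − 67.54²) = 1080 Pa.
Lift = ΔP · A = 1080 × 24.08 = 26000 N.

F = 26.00 kN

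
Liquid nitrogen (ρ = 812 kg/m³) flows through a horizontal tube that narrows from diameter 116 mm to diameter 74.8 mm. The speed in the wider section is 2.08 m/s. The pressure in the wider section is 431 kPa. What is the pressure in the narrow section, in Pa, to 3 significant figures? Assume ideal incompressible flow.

423000 Pa

The volume flow rate is constant, so v₂ = (A₁/A₂)v₁ = (106/43.9)·2.08 = 5.00 m/s.
With no height change, Bernoulli's equation is P₁ + ½ρv₁² = P₂ + ½ρv₂².
P₂ = P₁ − ½ρ(v₂² − v₁²) = 431000 − ½·812·(5.00² − 2.08²) = 431000 − 8400 = 423000 Pa.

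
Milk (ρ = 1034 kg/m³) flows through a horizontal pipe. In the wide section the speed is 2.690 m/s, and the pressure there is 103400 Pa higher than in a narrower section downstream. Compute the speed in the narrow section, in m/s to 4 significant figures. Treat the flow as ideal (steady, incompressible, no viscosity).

v₂ = 14.40 m/s

With h₁ = h₂, rearranging Bernoulli gives v₂ = √(v₁² + 2ΔP/ρ).
v₂ = √(2.690² + 2·103400/1034) = √(7.236 + 200.0) = 14.40 m/s.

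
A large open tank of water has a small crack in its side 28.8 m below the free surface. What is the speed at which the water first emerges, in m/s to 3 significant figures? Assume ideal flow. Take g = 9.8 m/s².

With the surface at rest and both surface and jet at atmospheric pressure, Bernoulli gives ρg h = ½ρv², so v = √(2gh) = √(2·9.8·28.8) = 23.8 m/s.

v = 23.8 m/s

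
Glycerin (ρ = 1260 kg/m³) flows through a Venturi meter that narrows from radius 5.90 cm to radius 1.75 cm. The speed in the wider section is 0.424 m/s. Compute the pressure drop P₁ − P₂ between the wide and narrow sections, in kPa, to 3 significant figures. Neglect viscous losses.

Continuity gives A₁v₁ = A₂v₂, so v₂ = (109 cm²)/(9.62 cm²) × 0.424 m/s = 4.82 m/s.
With no height change, Bernoulli's equation is P₁ + ½ρv₁² = P₂ + ½ρv₂².
P₁ − P₂ = ½·1260·(4.82² − 0.424²) = ½·1260·23.0 = 14500 Pa.

14.5 kPa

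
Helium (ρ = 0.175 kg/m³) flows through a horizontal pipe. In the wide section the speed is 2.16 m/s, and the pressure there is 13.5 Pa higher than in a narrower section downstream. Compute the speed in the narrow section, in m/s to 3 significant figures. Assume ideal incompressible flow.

Horizontal Bernoulli: P₁ + ½ρv₁² = P₂ + ½ρv₂², so v₂² = v₁² + 2(P₁ − P₂)/ρ.
v₂ = √(2.16² + 2·13.5/0.175) = √(4.67 + 154) = 12.6 m/s.

v₂ = 12.6 m/s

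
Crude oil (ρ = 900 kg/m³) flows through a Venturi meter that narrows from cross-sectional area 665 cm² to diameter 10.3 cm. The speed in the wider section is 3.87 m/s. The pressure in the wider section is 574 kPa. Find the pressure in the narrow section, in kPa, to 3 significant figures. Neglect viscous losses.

151 kPa

Continuity gives A₁v₁ = A₂v₂, so v₂ = (665 cm²)/(83.3 cm²) × 3.87 m/s = 30.9 m/s.
The pipe is horizontal, so Bernoulli reduces to P₁ + ½ρv₁² = P₂ + ½ρv₂².
P₂ = P₁ − ½ρ(v₂² − v₁²) = 574000 − ½·900·(30.9² − 3.87²) = 574000 − 423000 = 151000 Pa.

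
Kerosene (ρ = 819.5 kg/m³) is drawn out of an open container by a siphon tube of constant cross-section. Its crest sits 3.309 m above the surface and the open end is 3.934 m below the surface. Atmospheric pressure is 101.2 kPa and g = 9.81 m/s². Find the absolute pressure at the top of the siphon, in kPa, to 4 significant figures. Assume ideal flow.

From the surface to the outlet (both open to atmosphere, surface at rest): v = √(2g·h_out) = √(2·9.81·3.934) = 8.786 m/s.
With constant cross-section the crest speed equals v; applying Bernoulli from the surface up to the crest, P_top = P_atm − ½ρv² − ρg·h_top.
P_top = 101200 − ½·819.5·8.786² − 819.5·9.81·3.309 = 42970 Pa.

42.97 kPa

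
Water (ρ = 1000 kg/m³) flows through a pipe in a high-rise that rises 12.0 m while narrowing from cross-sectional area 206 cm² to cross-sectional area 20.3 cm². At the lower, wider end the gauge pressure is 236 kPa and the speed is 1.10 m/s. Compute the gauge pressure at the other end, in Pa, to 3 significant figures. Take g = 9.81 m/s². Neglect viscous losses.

The volume flow rate is constant, so v₂ = (A₁/A₂)v₁ = (206/20.3)·1.10 = 11.2 m/s.
Energy conservation along the streamline gives P₂ = P₁ − ½ρ(v₂² − v₁²) − ρg(h₂ − h₁).
P₂ = 236000 + ½·1000·(1.10² − 11.2²) − 1000·9.81·(+12.0) = 236000 + (-61700) − (118000) = 56600 Pa.

56600 Pa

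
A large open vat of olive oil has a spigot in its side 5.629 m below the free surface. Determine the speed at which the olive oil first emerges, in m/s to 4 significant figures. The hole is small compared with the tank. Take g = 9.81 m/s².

The surface is effectively still and both ends are open, so ½v² = gh and v = √(2·9.81·5.629) = 10.51 m/s.

v ≈ 10.51 m/s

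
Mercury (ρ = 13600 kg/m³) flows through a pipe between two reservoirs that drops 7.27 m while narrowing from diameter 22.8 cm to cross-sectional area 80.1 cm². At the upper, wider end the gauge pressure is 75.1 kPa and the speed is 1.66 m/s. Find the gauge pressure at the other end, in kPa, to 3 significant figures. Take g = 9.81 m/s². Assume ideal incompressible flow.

P₂ ≈ 577 kPa

By continuity, v₂ = v₁·A₁/A₂ = 1.66·(408/80.1) = 8.46 m/s.
Bernoulli: P₁ + ½ρv₁² + ρg h₁ = P₂ + ½ρv₂² + ρg h₂, so P₂ = P₁ + ½ρ(v₁² − v₂²) − ρg(h₂ − h₁).
P₂ = 75100 + ½·13600·(1.66² − 8.46²) − 13600·9.81·(−7.27) = 75100 + (-468000) − (-970000) = 577000 Pa.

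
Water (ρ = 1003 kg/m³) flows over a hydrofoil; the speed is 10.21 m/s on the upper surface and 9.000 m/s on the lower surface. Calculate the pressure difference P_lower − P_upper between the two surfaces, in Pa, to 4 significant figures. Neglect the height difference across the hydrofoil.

Bernoulli (same height): P_lower − P_upper = ½ρ(v_upper² − v_lower²).
ΔP = ½·1003·(10.21² − 9.000²) = 11660 Pa.

11660 Pa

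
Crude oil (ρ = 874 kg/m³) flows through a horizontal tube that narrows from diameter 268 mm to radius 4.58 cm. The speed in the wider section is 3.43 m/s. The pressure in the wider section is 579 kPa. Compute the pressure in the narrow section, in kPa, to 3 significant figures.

P₂ ≈ 207 kPa

Mass conservation (A₁v₁ = A₂v₂) gives v₂ = 3.43 × 564/65.9 = 29.4 m/s.
Bernoulli (h₁ = h₂): P₁ − P₂ = ½ρ(v₂² − v₁²).
P₂ = P₁ − ½ρ(v₂² − v₁²) = 579000 − ½·874·(29.4² − 3.43²) = 579000 − 372000 = 207000 Pa.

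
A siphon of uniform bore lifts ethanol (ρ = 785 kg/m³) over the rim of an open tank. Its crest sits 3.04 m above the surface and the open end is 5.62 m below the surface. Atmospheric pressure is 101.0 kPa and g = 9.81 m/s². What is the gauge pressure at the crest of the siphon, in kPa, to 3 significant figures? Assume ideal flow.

Bernoulli surface→outlet gives ½v² = g·h_out, so v = √(2·9.81·5.62) = 10.5 m/s.
With constant cross-section the crest speed equals v; applying Bernoulli from the surface up to the crest, P_top = P_atm − ½ρv² − ρg·h_top.
P_top = 101000 − ½·785·10.5² − 785·9.81·3.04 = 34300 Pa. So P_gauge = P_top − P_atm = -66700 Pa.

-66.7 kPa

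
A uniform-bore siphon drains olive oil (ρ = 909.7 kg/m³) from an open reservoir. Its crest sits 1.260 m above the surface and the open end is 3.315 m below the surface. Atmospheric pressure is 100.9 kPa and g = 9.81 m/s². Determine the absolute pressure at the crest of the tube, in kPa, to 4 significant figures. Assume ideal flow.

P_top = 60.07 kPa

From the surface to the outlet (both open to atmosphere, surface at rest): v = √(2g·h_out) = √(2·9.81·3.315) = 8.065 m/s.
Continuity keeps v the same throughout the tube; from surface to crest, P_atm + 0 = P_top + ½ρv² + ρg·h_top.
P_top = 100900 − ½·909.7·8.065² − 909.7·9.81·1.260 = 60070 Pa.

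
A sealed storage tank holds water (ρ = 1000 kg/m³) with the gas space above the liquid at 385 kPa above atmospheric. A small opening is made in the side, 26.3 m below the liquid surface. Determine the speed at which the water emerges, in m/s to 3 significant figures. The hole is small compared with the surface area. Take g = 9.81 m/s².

Take point 1 at the surface (v₁ ≈ 0) and point 2 at the hole (at atmospheric pressure). Bernoulli: P₁ + ρg h = P_atm + ½ρv₂².
With P₁ − P_atm = 385000 Pa, v₂ = √(2gh + 2ΔP/ρ) = √(2·9.81·26.3 + 2·385000/1000) = 35.9 m/s.

v ≈ 35.9 m/s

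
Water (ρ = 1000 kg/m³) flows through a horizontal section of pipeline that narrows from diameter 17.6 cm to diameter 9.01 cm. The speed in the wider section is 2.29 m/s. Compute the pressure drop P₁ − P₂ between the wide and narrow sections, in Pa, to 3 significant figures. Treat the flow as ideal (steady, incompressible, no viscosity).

Mass conservation (A₁v₁ = A₂v₂) gives v₂ = 2.29 × 243/63.8 = 8.74 m/s.
The pipe is horizontal, so Bernoulli reduces to P₁ + ½ρv₁² = P₂ + ½ρv₂².
P₁ − P₂ = ½·1000·(8.74² − 2.29²) = ½·1000·71.1 = 35600 Pa.

35600 Pa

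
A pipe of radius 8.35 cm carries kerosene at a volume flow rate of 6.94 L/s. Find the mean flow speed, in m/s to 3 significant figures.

v ≈ 0.317 m/s

Q = 6.94 L/s = 0.00694 m³/s.
v = Q/A = 0.00694 / 0.0219 = 0.317 m/s.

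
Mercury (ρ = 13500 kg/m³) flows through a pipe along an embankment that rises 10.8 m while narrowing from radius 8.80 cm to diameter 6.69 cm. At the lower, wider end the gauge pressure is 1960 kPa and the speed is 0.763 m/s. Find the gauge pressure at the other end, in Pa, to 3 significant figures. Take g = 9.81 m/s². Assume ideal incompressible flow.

P₂ ≈ 345000 Pa

The volume flow rate is constant, so v₂ = (A₁/A₂)v₁ = (243/35.2)·0.763 = 5.28 m/s.
Applying Bernoulli between the two ends and solving for P₂: P₂ = P₁ + ½ρ(v₁² − v₂²) − ρgΔh.
P₂ = 1960000 + ½·13500·(0.763² − 5.28²) − 13500·9.81·(+10.8) = 1960000 + (-184000) − (1430000) = 345000 Pa.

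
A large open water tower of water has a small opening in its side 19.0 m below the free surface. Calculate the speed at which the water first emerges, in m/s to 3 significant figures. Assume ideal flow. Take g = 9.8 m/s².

With the surface at rest and both surface and jet at atmospheric pressure, Bernoulli gives ρg h = ½ρv², so v = √(2gh) = √(2·9.8·19.0) = 19.3 m/s.

19.3 m/s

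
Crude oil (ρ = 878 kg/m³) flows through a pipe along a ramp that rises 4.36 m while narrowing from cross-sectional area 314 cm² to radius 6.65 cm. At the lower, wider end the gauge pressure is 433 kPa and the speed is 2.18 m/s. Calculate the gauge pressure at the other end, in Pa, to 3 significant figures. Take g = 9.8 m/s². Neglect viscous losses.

Mass conservation (A₁v₁ = A₂v₂) gives v₂ = 2.18 × 314/139 = 4.93 m/s.
Applying Bernoulli between the two ends and solving for P₂: P₂ = P₁ + ½ρ(v₁² − v₂²) − ρgΔh.
P₂ = 433000 + ½·878·(2.18² − 4.93²) − 878·9.8·(+4.36) = 433000 + (-8570) − (37500) = 387000 Pa.

P₂ ≈ 387000 Pa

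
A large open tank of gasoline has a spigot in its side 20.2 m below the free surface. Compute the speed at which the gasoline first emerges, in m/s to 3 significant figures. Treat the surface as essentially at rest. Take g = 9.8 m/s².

v = 19.9 m/s

Torricelli's result v = √(2gh) gives v = √(2·9.8·20.2) = 19.9 m/s.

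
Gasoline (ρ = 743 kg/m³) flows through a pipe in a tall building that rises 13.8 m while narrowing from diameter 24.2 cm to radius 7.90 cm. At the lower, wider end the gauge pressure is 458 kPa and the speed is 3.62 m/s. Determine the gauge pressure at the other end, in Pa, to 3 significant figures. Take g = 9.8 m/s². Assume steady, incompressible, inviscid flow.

Mass conservation (A₁v₁ = A₂v₂) gives v₂ = 3.62 × 460/196 = 8.49 m/s.
Bernoulli: P₁ + ½ρv₁² + ρg h₁ = P₂ + ½ρv₂² + ρg h₂, so P₂ = P₁ + ½ρ(v₁² − v₂²) − ρg(h₂ − h₁).
P₂ = 458000 + ½·743·(3.62² − 8.49²) − 743·9.8·(+13.8) = 458000 + (-21900) − (100000) = 336000 Pa.

P₂ ≈ 336000 Pa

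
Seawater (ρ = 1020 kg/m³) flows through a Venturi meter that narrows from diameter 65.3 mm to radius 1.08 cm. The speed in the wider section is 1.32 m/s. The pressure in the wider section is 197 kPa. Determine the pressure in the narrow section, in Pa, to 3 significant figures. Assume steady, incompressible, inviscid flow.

P₂ = 124000 Pa

By continuity, v₂ = v₁·A₁/A₂ = 1.32·(33.5/3.66) = 12.1 m/s.
The pipe is horizontal, so Bernoulli reduces to P₁ + ½ρv₁² = P₂ + ½ρv₂².
P₂ = P₁ − ½ρ(v₂² − v₁²) = 197000 − ½·1020·(12.1² − 1.32²) = 197000 − 73300 = 124000 Pa.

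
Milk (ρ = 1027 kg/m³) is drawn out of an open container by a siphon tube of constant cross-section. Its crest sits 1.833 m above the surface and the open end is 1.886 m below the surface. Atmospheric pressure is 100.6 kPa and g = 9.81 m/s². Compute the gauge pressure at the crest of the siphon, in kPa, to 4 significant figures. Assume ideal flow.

-37.47 kPa

The outlet speed comes from Torricelli: v = √(2g·1.886) = 6.083 m/s.
Continuity keeps v the same throughout the tube; from surface to crest, P_atm + 0 = P_top + ½ρv² + ρg·h_top.
P_top = 100600 − ½·1027·6.083² − 1027·9.81·1.833 = 63130 Pa. So P_gauge = P_top − P_atm = -37470 Pa.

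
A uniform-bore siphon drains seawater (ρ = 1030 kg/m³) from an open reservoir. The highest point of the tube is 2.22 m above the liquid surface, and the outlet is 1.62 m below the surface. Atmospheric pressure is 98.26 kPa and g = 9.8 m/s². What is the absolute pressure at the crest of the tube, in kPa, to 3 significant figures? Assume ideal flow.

The outlet speed comes from Torricelli: v = √(2g·1.62) = 5.63 m/s.
The bore is uniform, so the speed at the crest is the same v. Bernoulli surface→crest: P_atm = P_top + ½ρv² + ρg·h_top.
P_top = 98260 − ½·1030·5.63² − 1030·9.8·2.22 = 59500 Pa.

P_top ≈ 59.5 kPa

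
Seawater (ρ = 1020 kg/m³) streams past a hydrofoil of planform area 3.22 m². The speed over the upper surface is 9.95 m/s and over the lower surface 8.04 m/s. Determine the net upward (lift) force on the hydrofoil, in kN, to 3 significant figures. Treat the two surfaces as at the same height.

F = 56.4 kN

From P + ½ρv² = const at equal height, P_low − P_up = ½ρ(v_up² − v_low²).
ΔP = ½·1020·(9.95² − 8.04²) = 17500 Pa.
Lift = ΔP · A = 17500 × 3.22 = 56400 N.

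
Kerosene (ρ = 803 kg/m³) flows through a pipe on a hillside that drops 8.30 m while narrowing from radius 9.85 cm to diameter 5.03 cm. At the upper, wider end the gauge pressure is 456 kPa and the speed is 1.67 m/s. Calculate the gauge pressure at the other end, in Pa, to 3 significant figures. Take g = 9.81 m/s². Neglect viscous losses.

P₂ ≈ 259000 Pa

The volume flow rate is constant, so v₂ = (A₁/A₂)v₁ = (305/19.9)·1.67 = 25.6 m/s.
Bernoulli: P₁ + ½ρv₁² + ρg h₁ = P₂ + ½ρv₂² + ρg h₂, so P₂ = P₁ + ½ρ(v₁² − v₂²) − ρg(h₂ − h₁).
P₂ = 456000 + ½·803·(1.67² − 25.6²) − 803·9.81·(−8.30) = 456000 + (-262000) − (-65400) = 259000 Pa.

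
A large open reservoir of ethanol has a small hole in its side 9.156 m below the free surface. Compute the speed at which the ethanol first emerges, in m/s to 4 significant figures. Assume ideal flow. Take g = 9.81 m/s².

v ≈ 13.40 m/s

The surface is effectively still and both ends are open, so ½v² = gh and v = √(2·9.81·9.156) = 13.40 m/s.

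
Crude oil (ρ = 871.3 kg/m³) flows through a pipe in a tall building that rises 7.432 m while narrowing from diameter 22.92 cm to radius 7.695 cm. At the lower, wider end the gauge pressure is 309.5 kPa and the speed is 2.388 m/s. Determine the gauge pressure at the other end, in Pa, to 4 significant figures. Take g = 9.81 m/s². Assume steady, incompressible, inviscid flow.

236200 Pa

Mass conservation (A₁v₁ = A₂v₂) gives v₂ = 2.388 × 412.6/186.0 = 5.296 m/s.
Energy conservation along the streamline gives P₂ = P₁ − ½ρ(v₂² − v₁²) − ρg(h₂ − h₁).
P₂ = 309500 + ½·871.3·(2.388² − 5.296²) − 871.3·9.81·(+7.432) = 309500 + (-9737) − (63520) = 236200 Pa.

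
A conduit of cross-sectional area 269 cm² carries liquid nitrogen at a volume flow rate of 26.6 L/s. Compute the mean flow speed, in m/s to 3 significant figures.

v = 0.989 m/s

Q = 26.6 L/s = 0.0266 m³/s.
v = Q/A = 0.0266 / 0.0269 = 0.989 m/s.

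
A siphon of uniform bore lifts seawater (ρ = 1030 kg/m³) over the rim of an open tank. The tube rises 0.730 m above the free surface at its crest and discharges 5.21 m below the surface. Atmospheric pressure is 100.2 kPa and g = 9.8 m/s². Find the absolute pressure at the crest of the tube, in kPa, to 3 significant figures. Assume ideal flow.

Bernoulli surface→outlet gives ½v² = g·h_out, so v = √(2·9.8·5.21) = 10.1 m/s.
With constant cross-section the crest speed equals v; applying Bernoulli from the surface up to the crest, P_top = P_atm − ½ρv² − ρg·h_top.
P_top = 100200 − ½·1030·10.1² − 1030·9.8·0.730 = 40200 Pa.

40.2 kPa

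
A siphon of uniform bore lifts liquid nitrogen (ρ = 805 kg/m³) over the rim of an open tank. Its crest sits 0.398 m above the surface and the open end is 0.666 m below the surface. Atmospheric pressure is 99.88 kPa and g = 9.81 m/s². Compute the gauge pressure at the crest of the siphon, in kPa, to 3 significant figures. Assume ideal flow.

P_gauge = -8.40 kPa

Bernoulli surface→outlet gives ½v² = g·h_out, so v = √(2·9.81·0.666) = 3.61 m/s.
The bore is uniform, so the speed at the crest is the same v. Bernoulli surface→crest: P_atm = P_top + ½ρv² + ρg·h_top.
P_top = 99880 − ½·805·3.61² − 805·9.81·0.398 = 91500 Pa. So P_gauge = P_top − P_atm = -8400 Pa.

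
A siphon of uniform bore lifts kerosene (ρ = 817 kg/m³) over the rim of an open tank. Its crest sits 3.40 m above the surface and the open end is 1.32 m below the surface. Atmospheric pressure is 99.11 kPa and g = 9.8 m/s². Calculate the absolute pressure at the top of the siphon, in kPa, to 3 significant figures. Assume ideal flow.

61.3 kPa

Bernoulli surface→outlet gives ½v² = g·h_out, so v = √(2·9.8·1.32) = 5.09 m/s.
With constant cross-section the crest speed equals v; applying Bernoulli from the surface up to the crest, P_top = P_atm − ½ρv² − ρg·h_top.
P_top = 99110 − ½·817·5.09² − 817·9.8·3.40 = 61300 Pa.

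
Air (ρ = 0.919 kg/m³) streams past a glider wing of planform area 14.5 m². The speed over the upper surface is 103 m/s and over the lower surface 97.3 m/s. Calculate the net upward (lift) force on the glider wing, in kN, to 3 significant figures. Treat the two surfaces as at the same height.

F ≈ 7.61 kN

From P + ½ρv² = const at equal height, P_low − P_up = ½ρ(v_up² − v_low²).
ΔP = ½·0.919·(103² − 97.3²) = 525 Pa.
Lift = ΔP · A = 525 × 14.5 = 7610 N.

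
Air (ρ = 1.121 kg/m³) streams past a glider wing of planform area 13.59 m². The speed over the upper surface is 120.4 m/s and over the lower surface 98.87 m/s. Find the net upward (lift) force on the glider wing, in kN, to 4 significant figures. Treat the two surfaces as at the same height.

The faster flow above has the lower pressure; Bernoulli (same height) gives ΔP = ½ρ(v_up² − v_low²).
ΔP = ½·1.121·(120.4² − 98.87²) = 2646 Pa.
Lift = ΔP · A = 2646 × 13.59 = 35960 N.

F = 35.96 kN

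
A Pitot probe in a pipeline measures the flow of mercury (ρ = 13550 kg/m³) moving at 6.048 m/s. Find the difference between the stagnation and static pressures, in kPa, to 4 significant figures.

At the stagnation point the flow is brought to rest, so Bernoulli gives P_stag − P_static = ½ρv².
ΔP = ½·13550·6.048² = 247800 Pa.

ΔP ≈ 247.8 kPa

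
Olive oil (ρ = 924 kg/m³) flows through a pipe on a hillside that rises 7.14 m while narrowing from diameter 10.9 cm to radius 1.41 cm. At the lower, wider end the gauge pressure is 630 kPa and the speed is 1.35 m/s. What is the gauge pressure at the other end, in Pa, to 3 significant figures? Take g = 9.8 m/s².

Mass conservation (A₁v₁ = A₂v₂) gives v₂ = 1.35 × 93.3/6.25 = 20.2 m/s.
Applying Bernoulli between the two ends and solving for P₂: P₂ = P₁ + ½ρ(v₁² − v₂²) − ρgΔh.
P₂ = 630000 + ½·924·(1.35² − 20.2²) − 924·9.8·(+7.14) = 630000 + (-187000) − (64700) = 378000 Pa.

P₂ = 378000 Pa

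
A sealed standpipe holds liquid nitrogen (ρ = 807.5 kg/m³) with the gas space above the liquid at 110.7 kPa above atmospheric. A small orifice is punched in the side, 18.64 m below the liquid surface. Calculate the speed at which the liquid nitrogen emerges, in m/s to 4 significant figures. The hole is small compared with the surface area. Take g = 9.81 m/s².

25.30 m/s

Take point 1 at the surface (v₁ ≈ 0) and point 2 at the hole (at atmospheric pressure). Bernoulli: P₁ + ρg h = P_atm + ½ρv₂².
With P₁ − P_atm = 110700 Pa, v₂ = √(2gh + 2ΔP/ρ) = √(2·9.81·18.64 + 2·110700/807.5) = 25.30 m/s.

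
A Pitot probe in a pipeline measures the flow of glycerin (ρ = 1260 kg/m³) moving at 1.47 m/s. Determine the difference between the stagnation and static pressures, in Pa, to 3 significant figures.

The dynamic pressure equals the rise in static pressure at the stagnation point: ΔP = ½ρv².
ΔP = ½·1260·1.47² = 1360 Pa.

ΔP ≈ 1360 Pa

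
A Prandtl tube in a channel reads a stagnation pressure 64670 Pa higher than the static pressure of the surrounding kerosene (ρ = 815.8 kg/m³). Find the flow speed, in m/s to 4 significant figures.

The dynamic pressure equals the rise in static pressure at the stagnation point: ΔP = ½ρv².
v = √(2ΔP/ρ) = √(2·64670/815.8) = 12.59 m/s.

v ≈ 12.59 m/s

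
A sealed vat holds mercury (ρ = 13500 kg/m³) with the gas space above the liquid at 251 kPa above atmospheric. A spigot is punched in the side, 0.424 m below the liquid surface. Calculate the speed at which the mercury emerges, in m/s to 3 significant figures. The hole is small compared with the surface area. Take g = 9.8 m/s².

v ≈ 6.75 m/s

Take point 1 at the surface (v₁ ≈ 0) and point 2 at the hole (at atmospheric pressure). Bernoulli: P₁ + ρg h = P_atm + ½ρv₂².
With P₁ − P_atm = 251000 Pa, v₂ = √(2gh + 2ΔP/ρ) = √(2·9.8·0.424 + 2·251000/13500) = 6.75 m/s.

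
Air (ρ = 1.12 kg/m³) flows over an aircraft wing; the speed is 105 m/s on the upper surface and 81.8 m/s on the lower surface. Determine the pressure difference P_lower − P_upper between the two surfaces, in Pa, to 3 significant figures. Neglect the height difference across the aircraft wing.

2430 Pa

Bernoulli (same height): P_lower − P_upper = ½ρ(v_upper² − v_lower²).
ΔP = ½·1.12·(105² − 81.8²) = 2430 Pa.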